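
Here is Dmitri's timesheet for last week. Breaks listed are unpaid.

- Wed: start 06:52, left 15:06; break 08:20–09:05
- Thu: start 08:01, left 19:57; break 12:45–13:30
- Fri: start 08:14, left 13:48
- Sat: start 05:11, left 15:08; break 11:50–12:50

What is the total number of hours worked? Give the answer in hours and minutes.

33 h 11 min

Wed: 06:52–15:06 = 8 h 14 min; less 45 min break → 7 h 29 min
Thu: 08:01–19:57 = 11 h 56 min; less 45 min break → 11 h 11 min
Fri: 08:14–13:48 = 5 h 34 min
Sat: 05:11–15:08 = 9 h 57 min; less 60 min break → 8 h 57 min
Total: 7 h 29 min + 11 h 11 min + 5 h 34 min + 8 h 57 min = 33 h 11 min.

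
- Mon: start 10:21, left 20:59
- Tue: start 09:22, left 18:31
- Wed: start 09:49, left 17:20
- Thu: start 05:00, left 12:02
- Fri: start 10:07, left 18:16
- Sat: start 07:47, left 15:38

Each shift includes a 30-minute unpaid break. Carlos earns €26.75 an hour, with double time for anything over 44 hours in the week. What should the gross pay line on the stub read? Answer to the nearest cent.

€1355.33

Mon: 10:21–20:59 = 10 h 38 min; less 30 min break → 10 h 8 min
Tue: 09:22–18:31 = 9 h 9 min; less 30 min break → 8 h 39 min
Wed: 09:49–17:20 = 7 h 31 min; less 30 min break → 7 h 1 min
Thu: 05:00–12:02 = 7 h 2 min; less 30 min break → 6 h 32 min
Fri: 10:07–18:16 = 8 h 9 min; less 30 min break → 7 h 39 min
Sat: 07:47–15:38 = 7 h 51 min; less 30 min break → 7 h 21 min
Total worked: 47 h 20 min = 2840 min.
Regular 44 h 0 min = 2640 min at €26.75/h; overtime 3 h 20 min = 200 min at €53.50/h.
Pay = (2640 × €26.75 + 200 × €53.50) ÷ 60 = €1355.33.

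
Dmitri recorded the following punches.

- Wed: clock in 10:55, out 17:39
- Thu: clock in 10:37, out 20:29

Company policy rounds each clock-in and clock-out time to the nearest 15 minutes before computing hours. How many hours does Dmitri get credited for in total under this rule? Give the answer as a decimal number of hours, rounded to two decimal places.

16.75 hours

Wed: in 10:55→11:00, out 17:39→17:45; 6 h 45 min
Thu: in 10:37→10:30, out 20:29→20:30; 10 h 0 min
Total credited: 16 h 45 min.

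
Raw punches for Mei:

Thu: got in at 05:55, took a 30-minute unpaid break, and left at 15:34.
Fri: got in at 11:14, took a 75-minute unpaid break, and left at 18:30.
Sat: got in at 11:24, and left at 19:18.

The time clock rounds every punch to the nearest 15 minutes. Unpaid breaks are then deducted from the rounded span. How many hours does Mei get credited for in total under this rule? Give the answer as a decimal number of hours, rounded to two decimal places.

22.75 hours

Thu: in 05:55→06:00, out 15:34→15:30; 9 h 30 min − 30 min = 9 h 0 min
Fri: in 11:14→11:15, out 18:30→18:30; 7 h 15 min − 75 min = 6 h 0 min
Sat: in 11:24→11:30, out 19:18→19:15; 7 h 45 min
Total credited: 22 h 45 min.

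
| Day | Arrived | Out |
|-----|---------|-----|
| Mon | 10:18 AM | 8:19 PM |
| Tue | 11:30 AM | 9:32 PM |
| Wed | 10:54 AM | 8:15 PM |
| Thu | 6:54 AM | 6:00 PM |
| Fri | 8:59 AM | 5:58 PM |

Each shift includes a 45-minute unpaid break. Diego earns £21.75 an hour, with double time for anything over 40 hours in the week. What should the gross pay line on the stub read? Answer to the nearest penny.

Mon: 10:18 AM–8:19 PM = 10 h 1 min; less 45 min break → 9 h 16 min
Tue: 11:30 AM–9:32 PM = 10 h 2 min; less 45 min break → 9 h 17 min
Wed: 10:54 AM–8:15 PM = 9 h 21 min; less 45 min break → 8 h 36 min
Thu: 6:54 AM–6:00 PM = 11 h 6 min; less 45 min break → 10 h 21 min
Fri: 8:59 AM–5:58 PM = 8 h 59 min; less 45 min break → 8 h 14 min
Total worked: 45 h 44 min = 2744 min.
Regular 40 h 0 min = 2400 min at £21.75/h; overtime 5 h 44 min = 344 min at £43.50/h.
Pay = (2400 × £21.75 + 344 × £43.50) ÷ 60 = £1119.40.

£1119.40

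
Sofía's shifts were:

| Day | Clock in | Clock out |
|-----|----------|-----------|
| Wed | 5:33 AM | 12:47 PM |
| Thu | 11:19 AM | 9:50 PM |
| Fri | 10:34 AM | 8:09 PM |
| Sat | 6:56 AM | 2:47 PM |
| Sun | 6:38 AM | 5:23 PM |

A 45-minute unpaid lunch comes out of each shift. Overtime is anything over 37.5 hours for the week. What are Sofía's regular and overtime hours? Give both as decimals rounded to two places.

Wed: 5:33 AM–12:47 PM = 7 h 14 min; less 45 min break → 6 h 29 min
Thu: 11:19 AM–9:50 PM = 10 h 31 min; less 45 min break → 9 h 46 min
Fri: 10:34 AM–8:09 PM = 9 h 35 min; less 45 min break → 8 h 50 min
Sat: 6:56 AM–2:47 PM = 7 h 51 min; less 45 min break → 7 h 6 min
Sun: 6:38 AM–5:23 PM = 10 h 45 min; less 45 min break → 10 h 0 min
Total worked: 42 h 11 min = 42.18 h.
Threshold 37.5 h → overtime 4 h 41 min, regular 37 h 30 min.

Regular 37.50 hours, overtime 4.68 hours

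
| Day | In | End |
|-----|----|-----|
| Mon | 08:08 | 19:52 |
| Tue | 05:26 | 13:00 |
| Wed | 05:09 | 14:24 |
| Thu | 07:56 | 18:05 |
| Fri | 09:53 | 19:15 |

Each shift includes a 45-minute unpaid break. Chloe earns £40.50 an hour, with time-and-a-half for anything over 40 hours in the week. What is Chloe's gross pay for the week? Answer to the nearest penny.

Mon: 08:08–19:52 = 11 h 44 min; less 45 min break → 10 h 59 min
Tue: 05:26–13:00 = 7 h 34 min; less 45 min break → 6 h 49 min
Wed: 05:09–14:24 = 9 h 15 min; less 45 min break → 8 h 30 min
Thu: 07:56–18:05 = 10 h 9 min; less 45 min break → 9 h 24 min
Fri: 09:53–19:15 = 9 h 22 min; less 45 min break → 8 h 37 min
Total worked: 44 h 19 min = 2659 min.
Regular 40 h 0 min = 2400 min at £40.50/h; overtime 4 h 19 min = 259 min at £60.75/h.
Pay = (2400 × £40.50 + 259 × £60.75) ÷ 60 = £1882.24.

£1882.24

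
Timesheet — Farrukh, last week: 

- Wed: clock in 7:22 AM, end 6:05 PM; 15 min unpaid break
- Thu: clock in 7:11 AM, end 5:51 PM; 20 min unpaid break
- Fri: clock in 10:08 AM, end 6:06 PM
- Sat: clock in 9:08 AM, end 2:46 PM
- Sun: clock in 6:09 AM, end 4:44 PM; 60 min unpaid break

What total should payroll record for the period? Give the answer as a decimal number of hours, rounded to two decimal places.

43.98 hours

Wed: 7:22 AM–6:05 PM = 10 h 43 min; less 15 min break → 10 h 28 min
Thu: 7:11 AM–5:51 PM = 10 h 40 min; less 20 min break → 10 h 20 min
Fri: 10:08 AM–6:06 PM = 7 h 58 min
Sat: 9:08 AM–2:46 PM = 5 h 38 min
Sun: 6:09 AM–4:44 PM = 10 h 35 min; less 60 min break → 9 h 35 min
Total: 10 h 28 min + 10 h 20 min + 7 h 58 min + 5 h 38 min + 9 h 35 min = 43 h 59 min.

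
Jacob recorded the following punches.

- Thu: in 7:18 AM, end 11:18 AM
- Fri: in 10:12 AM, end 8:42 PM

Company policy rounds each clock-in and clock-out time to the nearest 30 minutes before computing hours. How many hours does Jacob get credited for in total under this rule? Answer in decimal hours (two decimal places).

14.50 hours

Thu: in 7:18 AM→7:30 AM, out 11:18 AM→11:30 AM; 4 h 0 min
Fri: in 10:12 AM→10:00 AM, out 8:42 PM→8:30 PM; 10 h 30 min
Total credited: 14 h 30 min.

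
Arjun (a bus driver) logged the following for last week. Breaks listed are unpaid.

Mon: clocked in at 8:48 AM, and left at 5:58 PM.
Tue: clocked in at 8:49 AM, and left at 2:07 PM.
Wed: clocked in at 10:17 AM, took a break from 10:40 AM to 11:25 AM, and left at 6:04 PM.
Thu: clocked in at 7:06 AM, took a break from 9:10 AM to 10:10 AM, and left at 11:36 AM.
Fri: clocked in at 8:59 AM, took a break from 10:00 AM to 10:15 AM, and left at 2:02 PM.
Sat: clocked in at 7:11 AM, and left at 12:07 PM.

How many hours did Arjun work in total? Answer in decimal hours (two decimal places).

34.73 hours

Mon: 8:48 AM–5:58 PM = 9 h 10 min
Tue: 8:49 AM–2:07 PM = 5 h 18 min
Wed: 10:17 AM–6:04 PM = 7 h 47 min; less 45 min break → 7 h 2 min
Thu: 7:06 AM–11:36 AM = 4 h 30 min; less 60 min break → 3 h 30 min
Fri: 8:59 AM–2:02 PM = 5 h 3 min; less 15 min break → 4 h 48 min
Sat: 7:11 AM–12:07 PM = 4 h 56 min
Total: 9 h 10 min + 5 h 18 min + 7 h 2 min + 3 h 30 min + 4 h 48 min + 4 h 56 min = 34 h 44 min.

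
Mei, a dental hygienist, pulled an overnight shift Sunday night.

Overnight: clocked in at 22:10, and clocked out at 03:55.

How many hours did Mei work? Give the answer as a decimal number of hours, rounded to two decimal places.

5.75 hours

Overnight: 22:10 → midnight = 1 h 50 min; midnight → 03:55 = 3 h 55 min; span 5 h 45 min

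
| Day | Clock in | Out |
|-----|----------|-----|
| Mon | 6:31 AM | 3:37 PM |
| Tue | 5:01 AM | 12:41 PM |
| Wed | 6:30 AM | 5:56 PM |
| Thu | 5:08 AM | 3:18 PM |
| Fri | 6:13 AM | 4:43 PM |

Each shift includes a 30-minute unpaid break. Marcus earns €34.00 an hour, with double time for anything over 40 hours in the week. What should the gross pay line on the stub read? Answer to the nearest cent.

€1792.93

Mon: 6:31 AM–3:37 PM = 9 h 6 min; less 30 min break → 8 h 36 min
Tue: 5:01 AM–12:41 PM = 7 h 40 min; less 30 min break → 7 h 10 min
Wed: 6:30 AM–5:56 PM = 11 h 26 min; less 30 min break → 10 h 56 min
Thu: 5:08 AM–3:18 PM = 10 h 10 min; less 30 min break → 9 h 40 min
Fri: 6:13 AM–4:43 PM = 10 h 30 min; less 30 min break → 10 h 0 min
Total worked: 46 h 22 min = 2782 min.
Regular 40 h 0 min = 2400 min at €34.00/h; overtime 6 h 22 min = 382 min at €68.00/h.
Pay = (2400 × €34.00 + 382 × €68.00) ÷ 60 = €1792.93.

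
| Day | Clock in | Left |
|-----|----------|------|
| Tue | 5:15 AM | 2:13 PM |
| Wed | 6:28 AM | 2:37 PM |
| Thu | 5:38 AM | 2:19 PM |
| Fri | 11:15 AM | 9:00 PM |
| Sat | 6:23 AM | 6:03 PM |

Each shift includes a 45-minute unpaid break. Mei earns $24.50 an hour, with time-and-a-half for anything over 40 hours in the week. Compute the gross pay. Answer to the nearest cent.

Tue: 5:15 AM–2:13 PM = 8 h 58 min; less 45 min break → 8 h 13 min
Wed: 6:28 AM–2:37 PM = 8 h 9 min; less 45 min break → 7 h 24 min
Thu: 5:38 AM–2:19 PM = 8 h 41 min; less 45 min break → 7 h 56 min
Fri: 11:15 AM–9:00 PM = 9 h 45 min; less 45 min break → 9 h 0 min
Sat: 6:23 AM–6:03 PM = 11 h 40 min; less 45 min break → 10 h 55 min
Total worked: 43 h 28 min = 2608 min.
Regular 40 h 0 min = 2400 min at $24.50/h; overtime 3 h 28 min = 208 min at $36.75/h.
Pay = (2400 × $24.50 + 208 × $36.75) ÷ 60 = $1107.40.

$1107.40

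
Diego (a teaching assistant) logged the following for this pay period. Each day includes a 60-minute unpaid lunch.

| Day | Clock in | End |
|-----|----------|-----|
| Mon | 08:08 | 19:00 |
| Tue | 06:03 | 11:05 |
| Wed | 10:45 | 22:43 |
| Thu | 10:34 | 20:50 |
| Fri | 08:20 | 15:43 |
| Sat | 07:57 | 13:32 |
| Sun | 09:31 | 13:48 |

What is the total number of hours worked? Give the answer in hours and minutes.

48 h 23 min

Mon: 08:08–19:00 = 10 h 52 min; less 60 min break → 9 h 52 min
Tue: 06:03–11:05 = 5 h 2 min; less 60 min break → 4 h 2 min
Wed: 10:45–22:43 = 11 h 58 min; less 60 min break → 10 h 58 min
Thu: 10:34–20:50 = 10 h 16 min; less 60 min break → 9 h 16 min
Fri: 08:20–15:43 = 7 h 23 min; less 60 min break → 6 h 23 min
Sat: 07:57–13:32 = 5 h 35 min; less 60 min break → 4 h 35 min
Sun: 09:31–13:48 = 4 h 17 min; less 60 min break → 3 h 17 min
Total: 9 h 52 min + 4 h 2 min + 10 h 58 min + 9 h 16 min + 6 h 23 min + 4 h 35 min + 3 h 17 min = 48 h 23 min.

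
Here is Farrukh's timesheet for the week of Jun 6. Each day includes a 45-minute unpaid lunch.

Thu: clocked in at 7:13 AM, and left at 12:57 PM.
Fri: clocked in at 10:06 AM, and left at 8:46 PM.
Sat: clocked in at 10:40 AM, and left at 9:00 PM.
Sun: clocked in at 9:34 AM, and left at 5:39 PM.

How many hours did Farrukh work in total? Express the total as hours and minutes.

31 h 49 min

Thu: 7:13 AM–12:57 PM = 5 h 44 min; less 45 min break → 4 h 59 min
Fri: 10:06 AM–8:46 PM = 10 h 40 min; less 45 min break → 9 h 55 min
Sat: 10:40 AM–9:00 PM = 10 h 20 min; less 45 min break → 9 h 35 min
Sun: 9:34 AM–5:39 PM = 8 h 5 min; less 45 min break → 7 h 20 min
Total: 4 h 59 min + 9 h 55 min + 9 h 35 min + 7 h 20 min = 31 h 49 min.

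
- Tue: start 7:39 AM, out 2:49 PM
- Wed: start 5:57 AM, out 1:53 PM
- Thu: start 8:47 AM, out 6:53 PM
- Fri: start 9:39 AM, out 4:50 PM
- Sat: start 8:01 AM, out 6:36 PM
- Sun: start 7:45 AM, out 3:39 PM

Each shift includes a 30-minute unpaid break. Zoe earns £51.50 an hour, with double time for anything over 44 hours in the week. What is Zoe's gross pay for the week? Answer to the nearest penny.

Tue: 7:39 AM–2:49 PM = 7 h 10 min; less 30 min break → 6 h 40 min
Wed: 5:57 AM–1:53 PM = 7 h 56 min; less 30 min break → 7 h 26 min
Thu: 8:47 AM–6:53 PM = 10 h 6 min; less 30 min break → 9 h 36 min
Fri: 9:39 AM–4:50 PM = 7 h 11 min; less 30 min break → 6 h 41 min
Sat: 8:01 AM–6:36 PM = 10 h 35 min; less 30 min break → 10 h 5 min
Sun: 7:45 AM–3:39 PM = 7 h 54 min; less 30 min break → 7 h 24 min
Total worked: 47 h 52 min = 2872 min.
Regular 44 h 0 min = 2640 min at £51.50/h; overtime 3 h 52 min = 232 min at £103.00/h.
Pay = (2640 × £51.50 + 232 × £103.00) ÷ 60 = £2664.27.

£2664.27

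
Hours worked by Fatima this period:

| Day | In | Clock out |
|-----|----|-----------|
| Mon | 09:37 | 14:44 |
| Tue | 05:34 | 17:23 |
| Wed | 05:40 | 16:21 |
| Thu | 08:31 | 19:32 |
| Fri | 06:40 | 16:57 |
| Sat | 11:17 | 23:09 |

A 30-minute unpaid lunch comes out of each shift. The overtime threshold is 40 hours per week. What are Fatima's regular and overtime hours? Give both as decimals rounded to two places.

Regular 40.00 hours, overtime 17.78 hours

Mon: 09:37–14:44 = 5 h 7 min; less 30 min break → 4 h 37 min
Tue: 05:34–17:23 = 11 h 49 min; less 30 min break → 11 h 19 min
Wed: 05:40–16:21 = 10 h 41 min; less 30 min break → 10 h 11 min
Thu: 08:31–19:32 = 11 h 1 min; less 30 min break → 10 h 31 min
Fri: 06:40–16:57 = 10 h 17 min; less 30 min break → 9 h 47 min
Sat: 11:17–23:09 = 11 h 52 min; less 30 min break → 11 h 22 min
Total worked: 57 h 47 min = 57.78 h.
Threshold 40 h → overtime 17 h 47 min, regular 40 h 0 min.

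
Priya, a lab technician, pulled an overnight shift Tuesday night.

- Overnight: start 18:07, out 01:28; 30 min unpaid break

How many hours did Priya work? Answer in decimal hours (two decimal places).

Overnight: 18:07 → midnight = 5 h 53 min; midnight → 01:28 = 1 h 28 min; span 7 h 21 min; less 30 min break → 6 h 51 min

6.85 hours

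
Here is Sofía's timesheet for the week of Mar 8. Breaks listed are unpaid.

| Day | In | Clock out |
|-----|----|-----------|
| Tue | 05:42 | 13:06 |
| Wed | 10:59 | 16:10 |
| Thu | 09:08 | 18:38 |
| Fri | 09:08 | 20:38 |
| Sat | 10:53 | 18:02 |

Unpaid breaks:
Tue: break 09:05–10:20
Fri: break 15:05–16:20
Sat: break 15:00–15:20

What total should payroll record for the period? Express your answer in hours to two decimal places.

37.90 hours

Tue: 05:42–13:06 = 7 h 24 min; less 75 min break → 6 h 9 min
Wed: 10:59–16:10 = 5 h 11 min
Thu: 09:08–18:38 = 9 h 30 min
Fri: 09:08–20:38 = 11 h 30 min; less 75 min break → 10 h 15 min
Sat: 10:53–18:02 = 7 h 9 min; less 20 min break → 6 h 49 min
Total: 6 h 9 min + 5 h 11 min + 9 h 30 min + 10 h 15 min + 6 h 49 min = 37 h 54 min.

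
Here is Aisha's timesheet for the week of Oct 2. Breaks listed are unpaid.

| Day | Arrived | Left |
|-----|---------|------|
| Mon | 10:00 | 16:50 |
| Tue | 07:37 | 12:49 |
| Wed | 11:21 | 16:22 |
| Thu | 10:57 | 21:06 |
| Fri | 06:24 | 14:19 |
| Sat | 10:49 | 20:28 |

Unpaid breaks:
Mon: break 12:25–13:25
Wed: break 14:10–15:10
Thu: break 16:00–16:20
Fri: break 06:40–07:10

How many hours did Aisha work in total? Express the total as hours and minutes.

Mon: 10:00–16:50 = 6 h 50 min; less 60 min break → 5 h 50 min
Tue: 07:37–12:49 = 5 h 12 min
Wed: 11:21–16:22 = 5 h 1 min; less 60 min break → 4 h 1 min
Thu: 10:57–21:06 = 10 h 9 min; less 20 min break → 9 h 49 min
Fri: 06:24–14:19 = 7 h 55 min; less 30 min break → 7 h 25 min
Sat: 10:49–20:28 = 9 h 39 min
Total: 5 h 50 min + 5 h 12 min + 4 h 1 min + 9 h 49 min + 7 h 25 min + 9 h 39 min = 41 h 56 min.

41 h 56 min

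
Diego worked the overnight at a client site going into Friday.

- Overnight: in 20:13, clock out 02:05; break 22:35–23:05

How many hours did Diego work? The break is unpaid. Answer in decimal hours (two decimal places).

Overnight: 20:13 → midnight = 3 h 47 min; midnight → 02:05 = 2 h 5 min; span 5 h 52 min; less 30 min break → 5 h 22 min

5.37 hours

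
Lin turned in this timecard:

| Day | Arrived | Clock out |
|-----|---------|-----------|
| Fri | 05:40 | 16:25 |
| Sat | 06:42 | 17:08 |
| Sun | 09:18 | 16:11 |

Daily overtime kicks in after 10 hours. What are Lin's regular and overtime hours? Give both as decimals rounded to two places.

Fri: 05:40–16:25 = 10 h 45 min
Sat: 06:42–17:08 = 10 h 26 min
Sun: 09:18–16:11 = 6 h 53 min
Fri reg 10 h 0 min / OT 0 h 45 min; Sat reg 10 h 0 min / OT 0 h 26 min; Sun reg 6 h 53 min / OT 0 h 0 min.
Totals: regular 26 h 53 min, overtime 1 h 11 min.

Regular 26.88 hours, overtime 1.18 hours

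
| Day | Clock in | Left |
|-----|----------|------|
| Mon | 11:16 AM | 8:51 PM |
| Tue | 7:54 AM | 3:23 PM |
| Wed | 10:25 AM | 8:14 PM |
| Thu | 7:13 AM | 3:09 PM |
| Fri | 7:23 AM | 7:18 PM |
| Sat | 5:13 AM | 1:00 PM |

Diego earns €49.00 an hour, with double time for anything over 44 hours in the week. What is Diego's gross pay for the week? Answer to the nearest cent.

€3186.63

Mon: 11:16 AM–8:51 PM = 9 h 35 min
Tue: 7:54 AM–3:23 PM = 7 h 29 min
Wed: 10:25 AM–8:14 PM = 9 h 49 min
Thu: 7:13 AM–3:09 PM = 7 h 56 min
Fri: 7:23 AM–7:18 PM = 11 h 55 min
Sat: 5:13 AM–1:00 PM = 7 h 47 min
Total worked: 54 h 31 min = 3271 min.
Regular 44 h 0 min = 2640 min at €49.00/h; overtime 10 h 31 min = 631 min at €98.00/h.
Pay = (2640 × €49.00 + 631 × €98.00) ÷ 60 = €3186.63.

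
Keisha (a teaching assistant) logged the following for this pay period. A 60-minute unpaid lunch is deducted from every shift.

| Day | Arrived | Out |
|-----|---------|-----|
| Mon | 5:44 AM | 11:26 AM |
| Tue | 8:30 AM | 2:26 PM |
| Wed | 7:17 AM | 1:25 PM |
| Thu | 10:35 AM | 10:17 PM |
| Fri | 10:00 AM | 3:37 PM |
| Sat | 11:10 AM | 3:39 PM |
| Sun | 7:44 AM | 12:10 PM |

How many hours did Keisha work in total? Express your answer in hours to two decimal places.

Mon: 5:44 AM–11:26 AM = 5 h 42 min; less 60 min break → 4 h 42 min
Tue: 8:30 AM–2:26 PM = 5 h 56 min; less 60 min break → 4 h 56 min
Wed: 7:17 AM–1:25 PM = 6 h 8 min; less 60 min break → 5 h 8 min
Thu: 10:35 AM–10:17 PM = 11 h 42 min; less 60 min break → 10 h 42 min
Fri: 10:00 AM–3:37 PM = 5 h 37 min; less 60 min break → 4 h 37 min
Sat: 11:10 AM–3:39 PM = 4 h 29 min; less 60 min break → 3 h 29 min
Sun: 7:44 AM–12:10 PM = 4 h 26 min; less 60 min break → 3 h 26 min
Total: 4 h 42 min + 4 h 56 min + 5 h 8 min + 10 h 42 min + 4 h 37 min + 3 h 29 min + 3 h 26 min = 37 h 0 min.

37.00 hours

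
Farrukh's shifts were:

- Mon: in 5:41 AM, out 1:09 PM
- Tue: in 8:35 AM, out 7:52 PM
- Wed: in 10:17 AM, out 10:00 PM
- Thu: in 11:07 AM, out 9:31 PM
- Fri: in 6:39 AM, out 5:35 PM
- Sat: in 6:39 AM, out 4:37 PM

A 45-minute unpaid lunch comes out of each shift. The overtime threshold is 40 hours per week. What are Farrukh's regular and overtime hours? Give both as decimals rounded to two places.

Mon: 5:41 AM–1:09 PM = 7 h 28 min; less 45 min break → 6 h 43 min
Tue: 8:35 AM–7:52 PM = 11 h 17 min; less 45 min break → 10 h 32 min
Wed: 10:17 AM–10:00 PM = 11 h 43 min; less 45 min break → 10 h 58 min
Thu: 11:07 AM–9:31 PM = 10 h 24 min; less 45 min break → 9 h 39 min
Fri: 6:39 AM–5:35 PM = 10 h 56 min; less 45 min break → 10 h 11 min
Sat: 6:39 AM–4:37 PM = 9 h 58 min; less 45 min break → 9 h 13 min
Total worked: 57 h 16 min = 57.27 h.
Threshold 40 h → overtime 17 h 16 min, regular 40 h 0 min.

Regular 40.00 hours, overtime 17.27 hours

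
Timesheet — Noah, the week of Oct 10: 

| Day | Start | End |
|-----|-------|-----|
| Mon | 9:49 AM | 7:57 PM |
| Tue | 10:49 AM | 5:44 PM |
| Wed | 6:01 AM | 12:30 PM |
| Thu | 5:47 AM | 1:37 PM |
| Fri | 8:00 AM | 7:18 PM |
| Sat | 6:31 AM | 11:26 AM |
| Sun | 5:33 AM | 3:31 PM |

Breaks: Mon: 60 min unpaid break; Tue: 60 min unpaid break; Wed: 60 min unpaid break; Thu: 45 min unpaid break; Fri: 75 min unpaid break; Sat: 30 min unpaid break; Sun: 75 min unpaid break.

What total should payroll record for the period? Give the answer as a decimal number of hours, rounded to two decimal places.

Mon: 9:49 AM–7:57 PM = 10 h 8 min; less 60 min break → 9 h 8 min
Tue: 10:49 AM–5:44 PM = 6 h 55 min; less 60 min break → 5 h 55 min
Wed: 6:01 AM–12:30 PM = 6 h 29 min; less 60 min break → 5 h 29 min
Thu: 5:47 AM–1:37 PM = 7 h 50 min; less 45 min break → 7 h 5 min
Fri: 8:00 AM–7:18 PM = 11 h 18 min; less 75 min break → 10 h 3 min
Sat: 6:31 AM–11:26 AM = 4 h 55 min; less 30 min break → 4 h 25 min
Sun: 5:33 AM–3:31 PM = 9 h 58 min; less 75 min break → 8 h 43 min
Total: 9 h 8 min + 5 h 55 min + 5 h 29 min + 7 h 5 min + 10 h 3 min + 4 h 25 min + 8 h 43 min = 50 h 48 min.

50.80 hours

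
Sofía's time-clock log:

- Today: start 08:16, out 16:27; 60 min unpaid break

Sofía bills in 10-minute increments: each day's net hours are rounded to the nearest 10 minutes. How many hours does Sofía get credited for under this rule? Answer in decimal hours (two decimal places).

7.17 hours

Today: 08:16–16:27 = 8 h 11 min − 60 min = 7 h 11 min → rounds to 7 h 10 min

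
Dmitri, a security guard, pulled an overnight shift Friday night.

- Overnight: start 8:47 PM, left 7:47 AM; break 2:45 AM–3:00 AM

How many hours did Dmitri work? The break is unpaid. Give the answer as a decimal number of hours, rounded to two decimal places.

Overnight: 8:47 PM → midnight = 3 h 13 min; midnight → 7:47 AM = 7 h 47 min; span 11 h 0 min; less 15 min break → 10 h 45 min

10.75 hours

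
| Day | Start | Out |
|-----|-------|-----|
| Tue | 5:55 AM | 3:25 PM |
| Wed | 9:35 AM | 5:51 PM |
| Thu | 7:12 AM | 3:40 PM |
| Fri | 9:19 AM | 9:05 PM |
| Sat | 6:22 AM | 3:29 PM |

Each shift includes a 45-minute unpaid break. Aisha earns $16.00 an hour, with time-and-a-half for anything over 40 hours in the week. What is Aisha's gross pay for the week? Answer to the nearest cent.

Tue: 5:55 AM–3:25 PM = 9 h 30 min; less 45 min break → 8 h 45 min
Wed: 9:35 AM–5:51 PM = 8 h 16 min; less 45 min break → 7 h 31 min
Thu: 7:12 AM–3:40 PM = 8 h 28 min; less 45 min break → 7 h 43 min
Fri: 9:19 AM–9:05 PM = 11 h 46 min; less 45 min break → 11 h 1 min
Sat: 6:22 AM–3:29 PM = 9 h 7 min; less 45 min break → 8 h 22 min
Total worked: 43 h 22 min = 2602 min.
Regular 40 h 0 min = 2400 min at $16.00/h; overtime 3 h 22 min = 202 min at $24.00/h.
Pay = (2400 × $16.00 + 202 × $24.00) ÷ 60 = $720.80.

$720.80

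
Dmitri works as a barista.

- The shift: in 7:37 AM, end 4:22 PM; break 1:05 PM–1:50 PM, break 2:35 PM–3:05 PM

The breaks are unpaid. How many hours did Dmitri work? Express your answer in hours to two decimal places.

7.50 hours

The shift: 7:37 AM–4:22 PM = 8 h 45 min; less 75 min break → 7 h 30 min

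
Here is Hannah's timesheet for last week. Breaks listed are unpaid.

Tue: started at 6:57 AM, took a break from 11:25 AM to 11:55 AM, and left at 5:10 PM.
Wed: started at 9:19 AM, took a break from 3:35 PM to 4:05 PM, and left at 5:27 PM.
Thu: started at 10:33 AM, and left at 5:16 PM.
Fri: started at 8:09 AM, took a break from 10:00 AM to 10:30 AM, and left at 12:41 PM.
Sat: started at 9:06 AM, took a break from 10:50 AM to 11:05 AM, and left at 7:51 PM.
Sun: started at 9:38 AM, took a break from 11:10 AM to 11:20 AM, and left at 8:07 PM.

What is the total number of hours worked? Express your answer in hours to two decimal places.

Tue: 6:57 AM–5:10 PM = 10 h 13 min; less 30 min break → 9 h 43 min
Wed: 9:19 AM–5:27 PM = 8 h 8 min; less 30 min break → 7 h 38 min
Thu: 10:33 AM–5:16 PM = 6 h 43 min
Fri: 8:09 AM–12:41 PM = 4 h 32 min; less 30 min break → 4 h 2 min
Sat: 9:06 AM–7:51 PM = 10 h 45 min; less 15 min break → 10 h 30 min
Sun: 9:38 AM–8:07 PM = 10 h 29 min; less 10 min break → 10 h 19 min
Total: 9 h 43 min + 7 h 38 min + 6 h 43 min + 4 h 2 min + 10 h 30 min + 10 h 19 min = 48 h 55 min.

48.92 hours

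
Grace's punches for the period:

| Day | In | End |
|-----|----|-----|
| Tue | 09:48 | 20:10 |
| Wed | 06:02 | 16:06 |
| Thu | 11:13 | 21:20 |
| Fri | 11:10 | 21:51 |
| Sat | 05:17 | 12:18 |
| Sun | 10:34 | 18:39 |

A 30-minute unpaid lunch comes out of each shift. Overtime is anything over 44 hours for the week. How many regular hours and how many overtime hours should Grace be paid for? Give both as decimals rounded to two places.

Regular 44.00 hours, overtime 9.33 hours

Tue: 09:48–20:10 = 10 h 22 min; less 30 min break → 9 h 52 min
Wed: 06:02–16:06 = 10 h 4 min; less 30 min break → 9 h 34 min
Thu: 11:13–21:20 = 10 h 7 min; less 30 min break → 9 h 37 min
Fri: 11:10–21:51 = 10 h 41 min; less 30 min break → 10 h 11 min
Sat: 05:17–12:18 = 7 h 1 min; less 30 min break → 6 h 31 min
Sun: 10:34–18:39 = 8 h 5 min; less 30 min break → 7 h 35 min
Total worked: 53 h 20 min = 53.33 h.
Threshold 44 h → overtime 9 h 20 min, regular 44 h 0 min.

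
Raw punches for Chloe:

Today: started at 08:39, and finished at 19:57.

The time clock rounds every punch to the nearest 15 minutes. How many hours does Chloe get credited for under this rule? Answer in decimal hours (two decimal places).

Today: in 08:39→08:45, out 19:57→20:00; 11 h 15 min

11.25 hours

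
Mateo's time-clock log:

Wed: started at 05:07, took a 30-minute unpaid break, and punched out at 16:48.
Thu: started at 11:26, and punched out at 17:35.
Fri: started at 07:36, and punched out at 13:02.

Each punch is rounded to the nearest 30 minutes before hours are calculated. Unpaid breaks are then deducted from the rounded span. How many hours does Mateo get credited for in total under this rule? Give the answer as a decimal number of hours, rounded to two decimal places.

Wed: in 05:07→05:00, out 16:48→17:00; 12 h 0 min − 30 min = 11 h 30 min
Thu: in 11:26→11:30, out 17:35→17:30; 6 h 0 min
Fri: in 07:36→07:30, out 13:02→13:00; 5 h 30 min
Total credited: 23 h 0 min.

23.00 hours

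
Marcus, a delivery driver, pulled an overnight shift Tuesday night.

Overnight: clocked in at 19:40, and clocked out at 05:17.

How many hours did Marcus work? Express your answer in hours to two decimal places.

Overnight: 19:40 → midnight = 4 h 20 min; midnight → 05:17 = 5 h 17 min; span 9 h 37 min

9.62 hours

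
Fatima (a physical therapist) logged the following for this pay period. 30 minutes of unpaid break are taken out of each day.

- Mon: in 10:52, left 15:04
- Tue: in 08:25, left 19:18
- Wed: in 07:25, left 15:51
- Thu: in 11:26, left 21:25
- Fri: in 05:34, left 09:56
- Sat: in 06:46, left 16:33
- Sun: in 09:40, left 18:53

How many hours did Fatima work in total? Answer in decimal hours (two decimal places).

Mon: 10:52–15:04 = 4 h 12 min; less 30 min break → 3 h 42 min
Tue: 08:25–19:18 = 10 h 53 min; less 30 min break → 10 h 23 min
Wed: 07:25–15:51 = 8 h 26 min; less 30 min break → 7 h 56 min
Thu: 11:26–21:25 = 9 h 59 min; less 30 min break → 9 h 29 min
Fri: 05:34–09:56 = 4 h 22 min; less 30 min break → 3 h 52 min
Sat: 06:46–16:33 = 9 h 47 min; less 30 min break → 9 h 17 min
Sun: 09:40–18:53 = 9 h 13 min; less 30 min break → 8 h 43 min
Total: 3 h 42 min + 10 h 23 min + 7 h 56 min + 9 h 29 min + 3 h 52 min + 9 h 17 min + 8 h 43 min = 53 h 22 min.

53.37 hours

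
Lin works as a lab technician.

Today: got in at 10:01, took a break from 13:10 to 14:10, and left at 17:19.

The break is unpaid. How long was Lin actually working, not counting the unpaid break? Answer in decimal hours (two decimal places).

6.30 hours

Today: 10:01–17:19 = 7 h 18 min; less 60 min break → 6 h 18 min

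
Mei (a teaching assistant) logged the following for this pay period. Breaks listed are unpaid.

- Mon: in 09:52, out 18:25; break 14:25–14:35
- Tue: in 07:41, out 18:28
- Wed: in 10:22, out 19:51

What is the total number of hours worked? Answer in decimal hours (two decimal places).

Mon: 09:52–18:25 = 8 h 33 min; less 10 min break → 8 h 23 min
Tue: 07:41–18:28 = 10 h 47 min
Wed: 10:22–19:51 = 9 h 29 min
Total: 8 h 23 min + 10 h 47 min + 9 h 29 min = 28 h 39 min.

28.65 hours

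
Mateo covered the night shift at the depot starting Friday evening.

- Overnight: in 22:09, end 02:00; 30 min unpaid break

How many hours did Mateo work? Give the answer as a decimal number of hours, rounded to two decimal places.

3.35 hours

Overnight: 22:09 → midnight = 1 h 51 min; midnight → 02:00 = 2 h 0 min; span 3 h 51 min; less 30 min break → 3 h 21 min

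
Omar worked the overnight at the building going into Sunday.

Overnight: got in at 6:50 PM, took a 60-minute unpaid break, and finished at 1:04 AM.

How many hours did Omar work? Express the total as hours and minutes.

Overnight: 6:50 PM → midnight = 5 h 10 min; midnight → 1:04 AM = 1 h 4 min; span 6 h 14 min; less 60 min break → 5 h 14 min

5 h 14 min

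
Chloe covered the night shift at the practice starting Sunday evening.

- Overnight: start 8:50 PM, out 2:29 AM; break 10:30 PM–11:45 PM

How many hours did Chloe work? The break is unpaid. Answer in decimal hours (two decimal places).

4.40 hours

Overnight: 8:50 PM → midnight = 3 h 10 min; midnight → 2:29 AM = 2 h 29 min; span 5 h 39 min; less 75 min break → 4 h 24 min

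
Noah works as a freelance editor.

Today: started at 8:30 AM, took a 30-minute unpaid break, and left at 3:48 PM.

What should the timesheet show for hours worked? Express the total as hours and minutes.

6 h 48 min

Today: 8:30 AM–3:48 PM = 7 h 18 min; less 30 min break → 6 h 48 min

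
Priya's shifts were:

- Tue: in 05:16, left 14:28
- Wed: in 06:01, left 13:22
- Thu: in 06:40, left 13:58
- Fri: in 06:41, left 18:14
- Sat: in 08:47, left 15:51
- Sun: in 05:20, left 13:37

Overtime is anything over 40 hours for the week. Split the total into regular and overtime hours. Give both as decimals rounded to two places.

Tue: 05:16–14:28 = 9 h 12 min
Wed: 06:01–13:22 = 7 h 21 min
Thu: 06:40–13:58 = 7 h 18 min
Fri: 06:41–18:14 = 11 h 33 min
Sat: 08:47–15:51 = 7 h 4 min
Sun: 05:20–13:37 = 8 h 17 min
Total worked: 50 h 45 min = 50.75 h.
Threshold 40 h → overtime 10 h 45 min, regular 40 h 0 min.

Regular 40.00 hours, overtime 10.75 hours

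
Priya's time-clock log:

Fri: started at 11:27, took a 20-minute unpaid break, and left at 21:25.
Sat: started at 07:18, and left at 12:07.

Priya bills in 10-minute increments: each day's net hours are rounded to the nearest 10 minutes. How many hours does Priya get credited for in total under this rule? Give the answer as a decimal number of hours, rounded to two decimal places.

Fri: 11:27–21:25 = 9 h 58 min − 20 min = 9 h 38 min → rounds to 9 h 40 min
Sat: 07:18–12:07 = 4 h 49 min → rounds to 4 h 50 min
Total credited: 14 h 30 min.

14.50 hours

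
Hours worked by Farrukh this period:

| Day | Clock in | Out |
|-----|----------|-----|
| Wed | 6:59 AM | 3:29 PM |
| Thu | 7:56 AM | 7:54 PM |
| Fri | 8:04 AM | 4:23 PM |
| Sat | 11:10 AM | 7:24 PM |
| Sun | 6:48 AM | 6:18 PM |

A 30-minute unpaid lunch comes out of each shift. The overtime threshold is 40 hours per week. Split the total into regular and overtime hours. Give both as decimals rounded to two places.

Regular 40.00 hours, overtime 6.02 hours

Wed: 6:59 AM–3:29 PM = 8 h 30 min; less 30 min break → 8 h 0 min
Thu: 7:56 AM–7:54 PM = 11 h 58 min; less 30 min break → 11 h 28 min
Fri: 8:04 AM–4:23 PM = 8 h 19 min; less 30 min break → 7 h 49 min
Sat: 11:10 AM–7:24 PM = 8 h 14 min; less 30 min break → 7 h 44 min
Sun: 6:48 AM–6:18 PM = 11 h 30 min; less 30 min break → 11 h 0 min
Total worked: 46 h 1 min = 46.02 h.
Threshold 40 h → overtime 6 h 1 min, regular 40 h 0 min.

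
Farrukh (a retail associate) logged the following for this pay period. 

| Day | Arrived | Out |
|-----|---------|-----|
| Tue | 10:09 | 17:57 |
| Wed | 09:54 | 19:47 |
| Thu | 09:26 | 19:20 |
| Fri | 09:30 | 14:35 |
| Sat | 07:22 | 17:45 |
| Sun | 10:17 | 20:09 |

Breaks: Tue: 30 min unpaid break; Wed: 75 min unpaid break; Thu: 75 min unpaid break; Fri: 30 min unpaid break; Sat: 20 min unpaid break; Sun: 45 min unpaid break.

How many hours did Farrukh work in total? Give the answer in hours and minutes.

Tue: 10:09–17:57 = 7 h 48 min; less 30 min break → 7 h 18 min
Wed: 09:54–19:47 = 9 h 53 min; less 75 min break → 8 h 38 min
Thu: 09:26–19:20 = 9 h 54 min; less 75 min break → 8 h 39 min
Fri: 09:30–14:35 = 5 h 5 min; less 30 min break → 4 h 35 min
Sat: 07:22–17:45 = 10 h 23 min; less 20 min break → 10 h 3 min
Sun: 10:17–20:09 = 9 h 52 min; less 45 min break → 9 h 7 min
Total: 7 h 18 min + 8 h 38 min + 8 h 39 min + 4 h 35 min + 10 h 3 min + 9 h 7 min = 48 h 20 min.

48 h 20 min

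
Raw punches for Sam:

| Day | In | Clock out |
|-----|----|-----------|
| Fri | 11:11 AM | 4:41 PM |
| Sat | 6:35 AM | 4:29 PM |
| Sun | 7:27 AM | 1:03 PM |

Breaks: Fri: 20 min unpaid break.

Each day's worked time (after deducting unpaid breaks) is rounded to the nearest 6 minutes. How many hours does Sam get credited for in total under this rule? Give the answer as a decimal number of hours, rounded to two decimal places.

Fri: 11:11 AM–4:41 PM = 5 h 30 min − 20 min = 5 h 10 min → rounds to 5 h 12 min
Sat: 6:35 AM–4:29 PM = 9 h 54 min → rounds to 9 h 54 min
Sun: 7:27 AM–1:03 PM = 5 h 36 min → rounds to 5 h 36 min
Total credited: 20 h 42 min.

20.70 hours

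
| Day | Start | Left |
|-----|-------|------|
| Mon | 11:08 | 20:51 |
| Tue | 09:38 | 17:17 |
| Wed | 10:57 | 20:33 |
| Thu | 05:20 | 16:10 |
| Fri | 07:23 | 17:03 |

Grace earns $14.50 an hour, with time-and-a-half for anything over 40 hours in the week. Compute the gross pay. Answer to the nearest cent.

$742.40

Mon: 11:08–20:51 = 9 h 43 min
Tue: 09:38–17:17 = 7 h 39 min
Wed: 10:57–20:33 = 9 h 36 min
Thu: 05:20–16:10 = 10 h 50 min
Fri: 07:23–17:03 = 9 h 40 min
Total worked: 47 h 28 min = 2848 min.
Regular 40 h 0 min = 2400 min at $14.50/h; overtime 7 h 28 min = 448 min at $21.75/h.
Pay = (2400 × $14.50 + 448 × $21.75) ÷ 60 = $742.40.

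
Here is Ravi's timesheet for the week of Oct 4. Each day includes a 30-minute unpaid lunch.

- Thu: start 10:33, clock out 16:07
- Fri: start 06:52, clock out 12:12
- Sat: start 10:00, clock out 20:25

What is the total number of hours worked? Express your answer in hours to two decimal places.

19.82 hours

Thu: 10:33–16:07 = 5 h 34 min; less 30 min break → 5 h 4 min
Fri: 06:52–12:12 = 5 h 20 min; less 30 min break → 4 h 50 min
Sat: 10:00–20:25 = 10 h 25 min; less 30 min break → 9 h 55 min
Total: 5 h 4 min + 4 h 50 min + 9 h 55 min = 19 h 49 min.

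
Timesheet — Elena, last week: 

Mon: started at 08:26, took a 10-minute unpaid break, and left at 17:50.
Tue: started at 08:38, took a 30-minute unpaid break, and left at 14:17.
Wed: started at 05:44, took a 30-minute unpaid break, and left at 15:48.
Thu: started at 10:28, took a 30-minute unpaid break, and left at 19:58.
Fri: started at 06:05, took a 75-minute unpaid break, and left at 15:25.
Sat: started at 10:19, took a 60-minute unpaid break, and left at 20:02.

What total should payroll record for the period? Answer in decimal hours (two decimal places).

Mon: 08:26–17:50 = 9 h 24 min; less 10 min break → 9 h 14 min
Tue: 08:38–14:17 = 5 h 39 min; less 30 min break → 5 h 9 min
Wed: 05:44–15:48 = 10 h 4 min; less 30 min break → 9 h 34 min
Thu: 10:28–19:58 = 9 h 30 min; less 30 min break → 9 h 0 min
Fri: 06:05–15:25 = 9 h 20 min; less 75 min break → 8 h 5 min
Sat: 10:19–20:02 = 9 h 43 min; less 60 min break → 8 h 43 min
Total: 9 h 14 min + 5 h 9 min + 9 h 34 min + 9 h 0 min + 8 h 5 min + 8 h 43 min = 49 h 45 min.

49.75 hours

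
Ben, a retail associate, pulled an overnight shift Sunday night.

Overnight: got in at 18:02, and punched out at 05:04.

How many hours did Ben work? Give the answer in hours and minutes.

Overnight: 18:02 → midnight = 5 h 58 min; midnight → 05:04 = 5 h 4 min; span 11 h 2 min

11 h 2 min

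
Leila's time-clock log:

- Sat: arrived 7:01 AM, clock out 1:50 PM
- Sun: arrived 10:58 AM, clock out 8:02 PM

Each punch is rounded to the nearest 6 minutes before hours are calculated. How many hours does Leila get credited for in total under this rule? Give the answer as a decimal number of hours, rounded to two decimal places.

15.80 hours

Sat: in 7:01 AM→7:00 AM, out 1:50 PM→1:48 PM; 6 h 48 min
Sun: in 10:58 AM→11:00 AM, out 8:02 PM→8:00 PM; 9 h 0 min
Total credited: 15 h 48 min.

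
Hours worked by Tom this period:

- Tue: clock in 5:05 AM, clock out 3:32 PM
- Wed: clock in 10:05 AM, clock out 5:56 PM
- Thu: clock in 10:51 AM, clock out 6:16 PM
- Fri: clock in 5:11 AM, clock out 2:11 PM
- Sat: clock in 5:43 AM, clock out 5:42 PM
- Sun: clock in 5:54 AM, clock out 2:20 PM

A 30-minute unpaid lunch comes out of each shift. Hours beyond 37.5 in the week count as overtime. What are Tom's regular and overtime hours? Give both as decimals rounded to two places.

Regular 37.50 hours, overtime 14.63 hours

Tue: 5:05 AM–3:32 PM = 10 h 27 min; less 30 min break → 9 h 57 min
Wed: 10:05 AM–5:56 PM = 7 h 51 min; less 30 min break → 7 h 21 min
Thu: 10:51 AM–6:16 PM = 7 h 25 min; less 30 min break → 6 h 55 min
Fri: 5:11 AM–2:11 PM = 9 h 0 min; less 30 min break → 8 h 30 min
Sat: 5:43 AM–5:42 PM = 11 h 59 min; less 30 min break → 11 h 29 min
Sun: 5:54 AM–2:20 PM = 8 h 26 min; less 30 min break → 7 h 56 min
Total worked: 52 h 8 min = 52.13 h.
Threshold 37.5 h → overtime 14 h 38 min, regular 37 h 30 min.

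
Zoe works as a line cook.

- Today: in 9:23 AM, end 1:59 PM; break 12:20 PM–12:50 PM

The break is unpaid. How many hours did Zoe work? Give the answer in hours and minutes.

Today: 9:23 AM–1:59 PM = 4 h 36 min; less 30 min break → 4 h 6 min

4 h 6 min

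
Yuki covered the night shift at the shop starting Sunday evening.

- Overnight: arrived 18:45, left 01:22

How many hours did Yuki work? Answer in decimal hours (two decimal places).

6.62 hours

Overnight: 18:45 → midnight = 5 h 15 min; midnight → 01:22 = 1 h 22 min; span 6 h 37 min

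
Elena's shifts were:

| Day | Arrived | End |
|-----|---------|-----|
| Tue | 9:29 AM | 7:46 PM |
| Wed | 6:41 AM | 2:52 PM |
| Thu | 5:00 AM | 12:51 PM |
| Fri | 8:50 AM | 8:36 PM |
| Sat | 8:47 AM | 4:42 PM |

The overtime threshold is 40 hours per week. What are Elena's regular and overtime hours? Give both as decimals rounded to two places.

Tue: 9:29 AM–7:46 PM = 10 h 17 min
Wed: 6:41 AM–2:52 PM = 8 h 11 min
Thu: 5:00 AM–12:51 PM = 7 h 51 min
Fri: 8:50 AM–8:36 PM = 11 h 46 min
Sat: 8:47 AM–4:42 PM = 7 h 55 min
Total worked: 46 h 0 min = 46.00 h.
Threshold 40 h → overtime 6 h 0 min, regular 40 h 0 min.

Regular 40.00 hours, overtime 6.00 hours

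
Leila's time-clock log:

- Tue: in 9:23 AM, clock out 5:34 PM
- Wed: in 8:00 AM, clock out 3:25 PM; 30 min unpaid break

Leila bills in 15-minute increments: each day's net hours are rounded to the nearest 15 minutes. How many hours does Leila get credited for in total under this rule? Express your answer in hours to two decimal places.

15.25 hours

Tue: 9:23 AM–5:34 PM = 8 h 11 min → rounds to 8 h 15 min
Wed: 8:00 AM–3:25 PM = 7 h 25 min − 30 min = 6 h 55 min → rounds to 7 h 0 min
Total credited: 15 h 15 min.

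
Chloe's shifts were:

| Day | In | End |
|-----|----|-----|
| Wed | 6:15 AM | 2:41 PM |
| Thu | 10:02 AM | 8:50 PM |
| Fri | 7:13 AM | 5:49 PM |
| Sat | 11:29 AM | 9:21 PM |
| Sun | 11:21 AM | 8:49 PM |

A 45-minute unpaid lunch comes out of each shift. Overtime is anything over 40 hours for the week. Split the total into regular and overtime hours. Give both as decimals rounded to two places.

Regular 40.00 hours, overtime 5.42 hours

Wed: 6:15 AM–2:41 PM = 8 h 26 min; less 45 min break → 7 h 41 min
Thu: 10:02 AM–8:50 PM = 10 h 48 min; less 45 min break → 10 h 3 min
Fri: 7:13 AM–5:49 PM = 10 h 36 min; less 45 min break → 9 h 51 min
Sat: 11:29 AM–9:21 PM = 9 h 52 min; less 45 min break → 9 h 7 min
Sun: 11:21 AM–8:49 PM = 9 h 28 min; less 45 min break → 8 h 43 min
Total worked: 45 h 25 min = 45.42 h.
Threshold 40 h → overtime 5 h 25 min, regular 40 h 0 min.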